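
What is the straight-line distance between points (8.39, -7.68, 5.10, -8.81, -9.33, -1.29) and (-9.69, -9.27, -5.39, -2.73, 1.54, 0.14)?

√(Σ(x_i - y_i)²) = √((8.39 - (-9.69))² + (-7.68 - (-9.27))² + (5.1 - (-5.39))² + (-8.81 - (-2.73))² + (-9.33 - 1.54)² + (-1.29 - 0.14)²)
= √(18.08² + 1.59² + 10.49² + (-6.08)² + (-10.87)² + (-1.43)²) = √(326.8864 + 2.5281 + 110.0401 + 36.9664 + 118.1569 + 2.0449) = √596.6228 ≈ 24.4259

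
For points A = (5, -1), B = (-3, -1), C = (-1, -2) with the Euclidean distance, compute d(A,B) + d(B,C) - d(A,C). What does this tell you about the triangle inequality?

d(A,B) = √(8² + 0²) = √64 = 8, d(B,C) = √(2² + 1²) = √5 ≈ 2.2361, d(A,C) = √(6² + 1²) = √37 ≈ 6.0828.
d(A,B) + d(B,C) - d(A,C) = 8 + 2.2361 - 6.0828 = 10.2361 - 6.0828 = 4.1533 (to 4 decimal places). This is ≥ 0, so the triangle inequality holds for these points.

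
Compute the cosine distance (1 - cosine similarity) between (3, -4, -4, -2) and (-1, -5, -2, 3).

With u = (3, -4, -4, -2), v = (-1, -5, -2, 3):
u·v = 3·(-1) + (-4)·(-5) + (-4)·(-2) + (-2)·3 = (-3) + 20 + 8 + (-6) = 19.
|u| = √(3² + (-4)² + (-4)² + (-2)²) = √45, |v| = √((-1)² + (-5)² + (-2)² + 3²) = √39, so |u||v| = √(45·39) = √1755.
cos θ = (u·v)/(|u||v|) = 19/√1755 ≈ 0.4535
Cosine distance = 1 - cos θ ≈ 1 - 0.4535 = 0.5465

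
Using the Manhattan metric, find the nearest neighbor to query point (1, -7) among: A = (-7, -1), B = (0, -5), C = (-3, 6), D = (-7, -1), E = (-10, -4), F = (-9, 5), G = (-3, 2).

Distances: d(A) = 14, d(B) = 3, d(C) = 17, d(D) = 14, d(E) = 14, d(F) = 22, d(G) = 13. Nearest: B = (0, -5) with distance 3.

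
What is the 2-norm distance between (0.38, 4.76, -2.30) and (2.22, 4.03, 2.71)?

(Σ|x_i - y_i|^2)^(1/2) = (|0.38 - 2.22|^2 + |4.76 - 4.03|^2 + |-2.3 - 2.71|^2)^(1/2)
= (1.84^2 + 0.73^2 + 5.01^2)^(1/2) = (3.3856 + 0.5329 + 25.1001)^(1/2) = (29.0186)^(1/2) ≈ 5.3869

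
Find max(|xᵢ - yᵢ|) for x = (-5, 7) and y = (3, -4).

max(|x_i - y_i|) = max(|-5 - 3|, |7 - (-4)|) = max(8, 11) = 11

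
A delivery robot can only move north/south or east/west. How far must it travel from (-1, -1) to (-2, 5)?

Σ|x_i - y_i| = |-1 - (-2)| + |-1 - 5| = 1 + 6 = 7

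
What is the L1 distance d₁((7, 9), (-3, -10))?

Σ|x_i - y_i| = |7 - (-3)| + |9 - (-10)| = 10 + 19 = 29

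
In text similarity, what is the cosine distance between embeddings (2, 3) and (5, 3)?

With u = (2, 3), v = (5, 3):
u·v = 2·5 + 3·3 = 10 + 9 = 19.
|u| = √(2² + 3²) = √13, |v| = √(5² + 3²) = √34, so |u||v| = √(13·34) = √442.
cos θ = (u·v)/(|u||v|) = 19/√442 ≈ 0.9037
Cosine distance = 1 - cos θ ≈ 1 - 0.9037 = 0.0963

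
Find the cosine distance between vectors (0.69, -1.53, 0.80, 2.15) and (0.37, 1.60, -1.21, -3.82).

With u = (0.69, -1.53, 0.80, 2.15), v = (0.37, 1.60, -1.21, -3.82):
u·v = 0.69·0.37 + (-1.53)·1.6 + 0.8·(-1.21) + 2.15·(-3.82) = 0.2553 + (-2.448) + (-0.968) + (-8.213) = -11.3737.
|u| = √(0.69² + (-1.53)² + 0.8² + 2.15²) = √(0.4761 + 2.3409 + 0.64 + 4.6225) = √8.0795, |v| = √(0.37² + 1.6² + (-1.21)² + (-3.82)²) = √(0.1369 + 2.56 + 1.4641 + 14.5924) = √18.7534.
cos θ = (u·v)/(|u||v|) = -11.3737/(√8.0795·√18.7534) ≈ -0.924
Cosine distance = 1 - cos θ ≈ 1 - (-0.924) = 1.924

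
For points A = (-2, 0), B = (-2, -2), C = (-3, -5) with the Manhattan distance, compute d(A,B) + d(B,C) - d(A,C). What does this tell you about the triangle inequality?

d(A,B) = 0 + 2 = 2, d(B,C) = 1 + 3 = 4, d(A,C) = 1 + 5 = 6.
d(A,B) + d(B,C) - d(A,C) = 2 + 4 - 6 = 6 - 6 = 0. This is ≥ 0, so the triangle inequality holds for these points.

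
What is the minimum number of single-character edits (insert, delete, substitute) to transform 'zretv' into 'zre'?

Let D[i][j] be the edit distance between the first i characters of 'zretv' and the first j characters of 'zre', with D[i][0] = i, D[0][j] = j, and D[i][j] = D[i-1][j-1] if the characters match, else 1 + min(D[i-1][j], D[i][j-1], D[i-1][j-1]). Filling the table (rows: prefixes of 'zretv', columns: prefixes of 'zre'):
     ε  z  r  e
  ε  0  1  2  3
  z  1  0  1  2
  r  2  1  0  1
  e  3  2  1  0
  t  4  3  2  1
  v  5  4  3  2
The bottom-right entry gives D[5][3] = 2, so no sequence of fewer than 2 edits works. Backtracking through the table gives one optimal edit sequence (2 edits):
  zretv → zrev (del t @4)
  zrev → zre (del v @4)
Edit distance = 2.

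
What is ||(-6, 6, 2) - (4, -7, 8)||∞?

max(|x_i - y_i|) = max(|-6 - 4|, |6 - (-7)|, |2 - 8|) = max(10, 13, 6) = 13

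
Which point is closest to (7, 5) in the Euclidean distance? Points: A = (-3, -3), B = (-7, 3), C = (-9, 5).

Distances: d(A) ≈ 12.8062, d(B) ≈ 14.1421, d(C) = 16. Nearest: A = (-3, -3) with distance 12.8062.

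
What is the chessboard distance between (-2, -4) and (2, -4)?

max(|x_i - y_i|) = max(|-2 - 2|, |-4 - (-4)|) = max(4, 0) = 4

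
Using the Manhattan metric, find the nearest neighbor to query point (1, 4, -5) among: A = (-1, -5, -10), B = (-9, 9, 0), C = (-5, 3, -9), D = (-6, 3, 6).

Distances: d(A) = 16, d(B) = 20, d(C) = 11, d(D) = 19. Nearest: C = (-5, 3, -9) with distance 11.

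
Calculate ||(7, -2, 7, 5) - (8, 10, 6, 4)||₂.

√(Σ(x_i - y_i)²) = √((7 - 8)² + (-2 - 10)² + (7 - 6)² + (5 - 4)²)
= √((-1)² + (-12)² + 1² + 1²) = √(1 + 144 + 1 + 1) = √147 ≈ 12.1244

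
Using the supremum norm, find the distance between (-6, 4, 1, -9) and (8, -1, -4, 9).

max(|x_i - y_i|) = max(|-6 - 8|, |4 - (-1)|, |1 - (-4)|, |-9 - 9|) = max(14, 5, 5, 18) = 18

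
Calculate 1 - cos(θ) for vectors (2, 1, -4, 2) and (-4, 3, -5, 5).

With u = (2, 1, -4, 2), v = (-4, 3, -5, 5):
u·v = 2·(-4) + 1·3 + (-4)·(-5) + 2·5 = (-8) + 3 + 20 + 10 = 25.
|u| = √(2² + 1² + (-4)² + 2²) = √25, |v| = √((-4)² + 3² + (-5)² + 5²) = √75, so |u||v| = √(25·75) = √1875.
cos θ = (u·v)/(|u||v|) = 25/√1875 ≈ 0.5774
Cosine distance = 1 - cos θ ≈ 1 - 0.5774 = 0.4226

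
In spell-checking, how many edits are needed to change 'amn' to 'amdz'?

Let D[i][j] be the edit distance between the first i characters of 'amn' and the first j characters of 'amdz', with D[i][0] = i, D[0][j] = j, and D[i][j] = D[i-1][j-1] if the characters match, else 1 + min(D[i-1][j], D[i][j-1], D[i-1][j-1]). Filling the table (rows: prefixes of 'amn', columns: prefixes of 'amdz'):
     ε  a  m  d  z
  ε  0  1  2  3  4
  a  1  0  1  2  3
  m  2  1  0  1  2
  n  3  2  1  1  2
The bottom-right entry gives D[3][4] = 2, so no sequence of fewer than 2 edits works. Backtracking through the table gives one optimal edit sequence (2 edits):
  amn → amdn (ins d @3)
  amdn → amdz (sub n→z @4)
Edit distance = 2.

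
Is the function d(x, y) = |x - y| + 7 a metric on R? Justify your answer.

No. d fails identity of indiscernibles (specifically d(x,x) = 0): d(5, 5) = |5 - 5| + 7 = 0 + 7 = 7 ≠ 0.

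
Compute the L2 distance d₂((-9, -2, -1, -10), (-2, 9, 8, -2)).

√(Σ(x_i - y_i)²) = √((-9 - (-2))² + (-2 - 9)² + (-1 - 8)² + (-10 - (-2))²)
= √((-7)² + (-11)² + (-9)² + (-8)²) = √(49 + 121 + 81 + 64) = √315 ≈ 17.7482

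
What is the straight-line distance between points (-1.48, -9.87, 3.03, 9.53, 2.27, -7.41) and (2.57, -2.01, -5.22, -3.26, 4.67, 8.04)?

√(Σ(x_i - y_i)²) = √((-1.48 - 2.57)² + (-9.87 - (-2.01))² + (3.03 - (-5.22))² + (9.53 - (-3.26))² + (2.27 - 4.67)² + (-7.41 - 8.04)²)
= √((-4.05)² + (-7.86)² + 8.25² + 12.79² + (-2.4)² + (-15.45)²) = √(16.4025 + 61.7796 + 68.0625 + 163.5841 + 5.76 + 238.7025) = √554.2912 ≈ 23.5434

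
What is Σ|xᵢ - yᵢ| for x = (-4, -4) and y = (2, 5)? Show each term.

Σ|x_i - y_i| = |-4 - 2| + |-4 - 5| = 6 + 9 = 15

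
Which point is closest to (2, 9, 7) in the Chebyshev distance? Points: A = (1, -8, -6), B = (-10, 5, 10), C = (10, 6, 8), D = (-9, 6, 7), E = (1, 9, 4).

Distances: d(A) = 17, d(B) = 12, d(C) = 8, d(D) = 11, d(E) = 3. Nearest: E = (1, 9, 4) with distance 3.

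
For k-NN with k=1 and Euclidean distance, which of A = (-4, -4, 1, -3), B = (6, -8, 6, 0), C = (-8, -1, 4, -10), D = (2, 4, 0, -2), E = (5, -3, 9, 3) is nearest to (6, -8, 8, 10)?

Distances: d(A) ≈ 18.2757, d(B) ≈ 10.198, d(C) ≈ 25.7099, d(D) ≈ 19.1833, d(E) ≈ 8.7178. Nearest: E = (5, -3, 9, 3) with distance 8.7178.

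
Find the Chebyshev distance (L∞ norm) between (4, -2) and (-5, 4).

max(|x_i - y_i|) = max(|4 - (-5)|, |-2 - 4|) = max(9, 6) = 9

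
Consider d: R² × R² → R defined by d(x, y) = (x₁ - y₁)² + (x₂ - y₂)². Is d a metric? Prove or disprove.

No. The squared Euclidean distance fails the triangle inequality. Counterexample: x = (0, 0), y = (3, 1), z = (6, 2). d(x,z) = 6² + 2² = 40, but d(x,y) + d(y,z) = (3² + 1²) + (3² + 1²) = 10 + 10 = 20. Since 40 > 20, the triangle inequality is violated. (Note: √d, the ordinary Euclidean distance, IS a metric.)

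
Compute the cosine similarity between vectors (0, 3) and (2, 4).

With u = (0, 3), v = (2, 4):
u·v = 0·2 + 3·4 = 0 + 12 = 12.
|u| = √(0² + 3²) = √9, |v| = √(2² + 4²) = √20, so |u||v| = √(9·20) = √180.
cos θ = (u·v)/(|u||v|) = 12/√180 ≈ 0.8944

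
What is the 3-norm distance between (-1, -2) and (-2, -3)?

(Σ|x_i - y_i|^3)^(1/3) = (|-1 - (-2)|^3 + |-2 - (-3)|^3)^(1/3)
= (1^3 + 1^3)^(1/3) = (1 + 1)^(1/3) = (2)^(1/3) ≈ 1.2599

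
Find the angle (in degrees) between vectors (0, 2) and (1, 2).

With u = (0, 2), v = (1, 2):
u·v = 0·1 + 2·2 = 0 + 4 = 4.
|u| = √(0² + 2²) = √4, |v| = √(1² + 2²) = √5, so |u||v| = √(4·5) = √20.
cos θ = (u·v)/(|u||v|) = 4/√20 ≈ 0.894427
θ = arccos(0.894427) ≈ 26.57°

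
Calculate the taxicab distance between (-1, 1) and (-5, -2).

Σ|x_i - y_i| = |-1 - (-5)| + |1 - (-2)| = 4 + 3 = 7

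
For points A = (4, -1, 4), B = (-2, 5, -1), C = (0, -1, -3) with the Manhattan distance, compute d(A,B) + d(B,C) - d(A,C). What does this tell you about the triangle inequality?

d(A,B) = 6 + 6 + 5 = 17, d(B,C) = 2 + 6 + 2 = 10, d(A,C) = 4 + 0 + 7 = 11.
d(A,B) + d(B,C) - d(A,C) = 17 + 10 - 11 = 27 - 11 = 16. This is ≥ 0, so the triangle inequality holds for these points.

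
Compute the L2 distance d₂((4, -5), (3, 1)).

√(Σ(x_i - y_i)²) = √((4 - 3)² + (-5 - 1)²)
= √(1² + (-6)²) = √(1 + 36) = √37 ≈ 6.0828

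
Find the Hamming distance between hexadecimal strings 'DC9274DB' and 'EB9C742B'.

Differing positions: 1, 2, 4, 7. Hamming distance = 4.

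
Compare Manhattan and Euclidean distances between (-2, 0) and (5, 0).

L1 = |-2 - 5| + |0 - 0| = 7 + 0 = 7
L2 = √(7² + 0²) = √49 = 7
L1 ≥ L2 always (equality iff movement is along one axis); L1 = L2 here (movement is along a single axis).
Ratio L1/L2 = 7/7 = 1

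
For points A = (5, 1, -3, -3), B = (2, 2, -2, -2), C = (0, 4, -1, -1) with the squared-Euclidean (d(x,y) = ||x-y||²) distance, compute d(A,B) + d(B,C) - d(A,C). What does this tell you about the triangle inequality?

d(A,B) = 3² + 1² + 1² + 1² = 12, d(B,C) = 2² + 2² + 1² + 1² = 10, d(A,C) = 5² + 3² + 2² + 2² = 42.
d(A,B) + d(B,C) - d(A,C) = 12 + 10 - 42 = 22 - 42 = -20. This is < 0, so the triangle inequality FAILS for these points (squared-Euclidean is not a metric).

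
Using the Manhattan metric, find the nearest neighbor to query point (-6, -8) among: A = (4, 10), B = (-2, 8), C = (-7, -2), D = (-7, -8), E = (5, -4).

Distances: d(A) = 28, d(B) = 20, d(C) = 7, d(D) = 1, d(E) = 15. Nearest: D = (-7, -8) with distance 1.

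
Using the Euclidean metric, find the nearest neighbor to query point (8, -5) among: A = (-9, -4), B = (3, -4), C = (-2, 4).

Distances: d(A) ≈ 17.0294, d(B) ≈ 5.099, d(C) ≈ 13.4536. Nearest: B = (3, -4) with distance 5.099.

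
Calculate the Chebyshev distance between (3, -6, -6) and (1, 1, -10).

max(|x_i - y_i|) = max(|3 - 1|, |-6 - 1|, |-6 - (-10)|) = max(2, 7, 4) = 7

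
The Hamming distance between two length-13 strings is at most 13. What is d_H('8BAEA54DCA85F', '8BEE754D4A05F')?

Differing positions: 3, 5, 9, 11. Hamming distance = 4. The maximum possible Hamming distance for length-13 strings is 13, so d_H/13 = 4/13 ≈ 0.3077.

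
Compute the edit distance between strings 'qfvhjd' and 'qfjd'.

Let D[i][j] be the edit distance between the first i characters of 'qfvhjd' and the first j characters of 'qfjd', with D[i][0] = i, D[0][j] = j, and D[i][j] = D[i-1][j-1] if the characters match, else 1 + min(D[i-1][j], D[i][j-1], D[i-1][j-1]). Filling the table (rows: prefixes of 'qfvhjd', columns: prefixes of 'qfjd'):
     ε  q  f  j  d
  ε  0  1  2  3  4
  q  1  0  1  2  3
  f  2  1  0  1  2
  v  3  2  1  1  2
  h  4  3  2  2  2
  j  5  4  3  2  3
  d  6  5  4  3  2
The bottom-right entry gives D[6][4] = 2, so no sequence of fewer than 2 edits works. Backtracking through the table gives one optimal edit sequence (2 edits):
  qfvhjd → qfhjd (del v @3)
  qfhjd → qfjd (del h @3)
Edit distance = 2.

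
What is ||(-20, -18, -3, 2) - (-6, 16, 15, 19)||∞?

max(|x_i - y_i|) = max(|-20 - (-6)|, |-18 - 16|, |-3 - 15|, |2 - 19|) = max(14, 34, 18, 17) = 34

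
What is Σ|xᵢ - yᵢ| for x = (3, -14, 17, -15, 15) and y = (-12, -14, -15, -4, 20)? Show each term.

Σ|x_i - y_i| = |3 - (-12)| + |-14 - (-14)| + |17 - (-15)| + |-15 - (-4)| + |15 - 20| = 15 + 0 + 32 + 11 + 5 = 63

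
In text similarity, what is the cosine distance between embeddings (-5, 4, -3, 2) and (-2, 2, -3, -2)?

With u = (-5, 4, -3, 2), v = (-2, 2, -3, -2):
u·v = (-5)·(-2) + 4·2 + (-3)·(-3) + 2·(-2) = 10 + 8 + 9 + (-4) = 23.
|u| = √((-5)² + 4² + (-3)² + 2²) = √54, |v| = √((-2)² + 2² + (-3)² + (-2)²) = √21, so |u||v| = √(54·21) = √1134.
cos θ = (u·v)/(|u||v|) = 23/√1134 ≈ 0.683
Cosine distance = 1 - cos θ ≈ 1 - 0.683 = 0.317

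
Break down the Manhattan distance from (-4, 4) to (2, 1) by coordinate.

Σ|x_i - y_i| = |-4 - 2| + |4 - 1| = 6 + 3 = 9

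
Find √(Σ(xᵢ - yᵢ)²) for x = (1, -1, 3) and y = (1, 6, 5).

√(Σ(x_i - y_i)²) = √((1 - 1)² + (-1 - 6)² + (3 - 5)²)
= √(0² + (-7)² + (-2)²) = √(0 + 49 + 4) = √53 ≈ 7.2801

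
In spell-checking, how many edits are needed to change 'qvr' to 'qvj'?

Let D[i][j] be the edit distance between the first i characters of 'qvr' and the first j characters of 'qvj', with D[i][0] = i, D[0][j] = j, and D[i][j] = D[i-1][j-1] if the characters match, else 1 + min(D[i-1][j], D[i][j-1], D[i-1][j-1]). Filling the table (rows: prefixes of 'qvr', columns: prefixes of 'qvj'):
     ε  q  v  j
  ε  0  1  2  3
  q  1  0  1  2
  v  2  1  0  1
  r  3  2  1  1
The bottom-right entry gives D[3][3] = 1, so no sequence of fewer than 1 edit works. Backtracking through the table gives one optimal edit sequence (1 edit):
  qvr → qvj (sub r→j @3)
Edit distance = 1.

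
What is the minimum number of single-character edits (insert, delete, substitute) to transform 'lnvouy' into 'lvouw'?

Let D[i][j] be the edit distance between the first i characters of 'lnvouy' and the first j characters of 'lvouw', with D[i][0] = i, D[0][j] = j, and D[i][j] = D[i-1][j-1] if the characters match, else 1 + min(D[i-1][j], D[i][j-1], D[i-1][j-1]). Filling the table (rows: prefixes of 'lnvouy', columns: prefixes of 'lvouw'):
     ε  l  v  o  u  w
  ε  0  1  2  3  4  5
  l  1  0  1  2  3  4
  n  2  1  1  2  3  4
  v  3  2  1  2  3  4
  o  4  3  2  1  2  3
  u  5  4  3  2  1  2
  y  6  5  4  3  2  2
The bottom-right entry gives D[6][5] = 2, so no sequence of fewer than 2 edits works. Backtracking through the table gives one optimal edit sequence (2 edits):
  lnvouy → lvouy (del n @2)
  lvouy → lvouw (sub y→w @5)
Edit distance = 2.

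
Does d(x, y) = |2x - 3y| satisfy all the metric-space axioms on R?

No. d fails symmetry: d(2, 6) = |2·2 - 3·6| = |-14| = 14, but d(6, 2) = |2·6 - 3·2| = |6| = 6. Since 14 ≠ 6, d(x,y) ≠ d(y,x) in general.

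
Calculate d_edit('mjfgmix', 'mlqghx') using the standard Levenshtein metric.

Let D[i][j] be the edit distance between the first i characters of 'mjfgmix' and the first j characters of 'mlqghx', with D[i][0] = i, D[0][j] = j, and D[i][j] = D[i-1][j-1] if the characters match, else 1 + min(D[i-1][j], D[i][j-1], D[i-1][j-1]). Filling the table (rows: prefixes of 'mjfgmix', columns: prefixes of 'mlqghx'):
     ε  m  l  q  g  h  x
  ε  0  1  2  3  4  5  6
  m  1  0  1  2  3  4  5
  j  2  1  1  2  3  4  5
  f  3  2  2  2  3  4  5
  g  4  3  3  3  2  3  4
  m  5  4  4  4  3  3  4
  i  6  5  5  5  4  4  4
  x  7  6  6  6  5  5  4
The bottom-right entry gives D[7][6] = 4, so no sequence of fewer than 4 edits works. Backtracking through the table gives one optimal edit sequence (4 edits):
  mjfgmix → mlfgmix (sub j→l @2)
  mlfgmix → mlqgmix (sub f→q @3)
  mlqgmix → mlqgix (del m @5)
  mlqgix → mlqghx (sub i→h @5)
Edit distance = 4.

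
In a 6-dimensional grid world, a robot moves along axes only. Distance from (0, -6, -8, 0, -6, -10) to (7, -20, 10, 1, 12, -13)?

Σ|x_i - y_i| = |0 - 7| + |-6 - (-20)| + |-8 - 10| + |0 - 1| + |-6 - 12| + |-10 - (-13)| = 7 + 14 + 18 + 1 + 18 + 3 = 61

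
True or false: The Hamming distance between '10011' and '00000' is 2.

Differing positions: 1, 4, 5. Hamming distance = 3, so the claim that d_H = 2 is false.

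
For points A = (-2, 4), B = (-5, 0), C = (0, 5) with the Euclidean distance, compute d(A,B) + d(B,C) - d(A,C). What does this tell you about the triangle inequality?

d(A,B) = √(3² + 4²) = √25 = 5, d(B,C) = √(5² + 5²) = √50 ≈ 7.0711, d(A,C) = √(2² + 1²) = √5 ≈ 2.2361.
d(A,B) + d(B,C) - d(A,C) = 5 + 7.0711 - 2.2361 = 12.0711 - 2.2361 = 9.835 (to 4 decimal places). This is ≥ 0, so the triangle inequality holds for these points.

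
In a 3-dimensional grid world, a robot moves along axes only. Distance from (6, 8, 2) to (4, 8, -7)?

Σ|x_i - y_i| = |6 - 4| + |8 - 8| + |2 - (-7)| = 2 + 0 + 9 = 11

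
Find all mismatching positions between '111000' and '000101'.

Differing positions: 1, 2, 3, 4, 6. Hamming distance = 5.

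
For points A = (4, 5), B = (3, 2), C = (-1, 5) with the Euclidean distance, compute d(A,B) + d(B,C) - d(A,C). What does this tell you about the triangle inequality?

d(A,B) = √(1² + 3²) = √10 ≈ 3.1623, d(B,C) = √(4² + 3²) = √25 = 5, d(A,C) = √(5² + 0²) = √25 = 5.
d(A,B) + d(B,C) - d(A,C) = 3.1623 + 5 - 5 = 8.1623 - 5 = 3.1623 (to 4 decimal places). This is ≥ 0, so the triangle inequality holds for these points.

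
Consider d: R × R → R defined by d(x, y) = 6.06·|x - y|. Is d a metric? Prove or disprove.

Yes. Since |x - y| is a metric on R and 6.06 > 0, the positive scalar multiple 6.06·|x - y| is also a metric: scaling by a positive constant preserves non-negativity, identity (d=0 ⟺ |x-y|=0 ⟺ x=y), symmetry, and the triangle inequality.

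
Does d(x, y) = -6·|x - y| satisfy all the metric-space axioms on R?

No. With c = -6 < 0, d fails non-negativity: d(4, 11) = -6·|4 - 11| = -6·7 = -42 < 0.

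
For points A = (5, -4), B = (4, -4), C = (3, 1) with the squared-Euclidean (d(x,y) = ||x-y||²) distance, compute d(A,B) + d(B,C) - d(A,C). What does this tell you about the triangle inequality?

d(A,B) = 1² + 0² = 1, d(B,C) = 1² + 5² = 26, d(A,C) = 2² + 5² = 29.
d(A,B) + d(B,C) - d(A,C) = 1 + 26 - 29 = 27 - 29 = -2. This is < 0, so the triangle inequality FAILS for these points (squared-Euclidean is not a metric).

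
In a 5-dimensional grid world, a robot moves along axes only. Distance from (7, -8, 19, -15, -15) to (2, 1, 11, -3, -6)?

Σ|x_i - y_i| = |7 - 2| + |-8 - 1| + |19 - 11| + |-15 - (-3)| + |-15 - (-6)| = 5 + 9 + 8 + 12 + 9 = 43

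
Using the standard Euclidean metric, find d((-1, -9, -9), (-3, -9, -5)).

√(Σ(x_i - y_i)²) = √((-1 - (-3))² + (-9 - (-9))² + (-9 - (-5))²)
= √(2² + 0² + (-4)²) = √(4 + 0 + 16) = √20 ≈ 4.4721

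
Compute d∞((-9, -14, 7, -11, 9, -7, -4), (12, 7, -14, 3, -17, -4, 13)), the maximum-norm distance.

max(|x_i - y_i|) = max(|-9 - 12|, |-14 - 7|, |7 - (-14)|, |-11 - 3|, |9 - (-17)|, |-7 - (-4)|, |-4 - 13|) = max(21, 21, 21, 14, 26, 3, 17) = 26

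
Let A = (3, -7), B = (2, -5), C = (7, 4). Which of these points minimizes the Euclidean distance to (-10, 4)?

Distances: d(A) ≈ 17.0294, d(B) = 15, d(C) = 17. Nearest: B = (2, -5) with distance 15.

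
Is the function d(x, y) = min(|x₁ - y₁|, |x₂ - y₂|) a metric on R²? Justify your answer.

No. d fails identity of indiscernibles: take x = (-5, 0) and y = (-5, 6). Then d(x,y) = min(|-5 - (-5)|, |0 - 6|) = min(0, 6) = 0, yet x ≠ y.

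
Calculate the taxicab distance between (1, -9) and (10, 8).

Σ|x_i - y_i| = |1 - 10| + |-9 - 8| = 9 + 17 = 26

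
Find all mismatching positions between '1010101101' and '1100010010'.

Differing positions: 2, 3, 5, 6, 7, 8, 9, 10. Hamming distance = 8.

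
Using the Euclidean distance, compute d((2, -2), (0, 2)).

(Σ|x_i - y_i|^2)^(1/2) = (|2 - 0|^2 + |-2 - 2|^2)^(1/2)
= (2^2 + 4^2)^(1/2) = (4 + 16)^(1/2) = (20)^(1/2) ≈ 4.4721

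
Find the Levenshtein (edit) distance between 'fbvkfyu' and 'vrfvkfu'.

Let D[i][j] be the edit distance between the first i characters of 'fbvkfyu' and the first j characters of 'vrfvkfu', with D[i][0] = i, D[0][j] = j, and D[i][j] = D[i-1][j-1] if the characters match, else 1 + min(D[i-1][j], D[i][j-1], D[i-1][j-1]). Filling the table (rows: prefixes of 'fbvkfyu', columns: prefixes of 'vrfvkfu'):
     ε  v  r  f  v  k  f  u
  ε  0  1  2  3  4  5  6  7
  f  1  1  2  2  3  4  5  6
  b  2  2  2  3  3  4  5  6
  v  3  2  3  3  3  4  5  6
  k  4  3  3  4  4  3  4  5
  f  5  4  4  3  4  4  3  4
  y  6  5  5  4  4  5  4  4
  u  7  6  6  5  5  5  5  4
The bottom-right entry gives D[7][7] = 4, so no sequence of fewer than 4 edits works. Backtracking through the table gives one optimal edit sequence (4 edits):
  fbvkfyu → vfbvkfyu (ins v @1)
  vfbvkfyu → vrbvkfyu (sub f→r @2)
  vrbvkfyu → vrfvkfyu (sub b→f @3)
  vrfvkfyu → vrfvkfu (del y @7)
Edit distance = 4.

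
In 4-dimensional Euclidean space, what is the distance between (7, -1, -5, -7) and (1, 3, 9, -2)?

√(Σ(x_i - y_i)²) = √((7 - 1)² + (-1 - 3)² + (-5 - 9)² + (-7 - (-2))²)
= √(6² + (-4)² + (-14)² + (-5)²) = √(36 + 16 + 196 + 25) = √273 ≈ 16.5227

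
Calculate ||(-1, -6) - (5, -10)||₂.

√(Σ(x_i - y_i)²) = √((-1 - 5)² + (-6 - (-10))²)
= √((-6)² + 4²) = √(36 + 16) = √52 ≈ 7.2111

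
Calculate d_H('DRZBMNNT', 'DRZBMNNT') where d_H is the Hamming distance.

Differing positions: none. Hamming distance = 0.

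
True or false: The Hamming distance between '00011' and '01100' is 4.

Differing positions: 2, 3, 4, 5. Hamming distance = 4, so the claim is true.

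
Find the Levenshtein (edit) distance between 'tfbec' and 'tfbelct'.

Let D[i][j] be the edit distance between the first i characters of 'tfbec' and the first j characters of 'tfbelct', with D[i][0] = i, D[0][j] = j, and D[i][j] = D[i-1][j-1] if the characters match, else 1 + min(D[i-1][j], D[i][j-1], D[i-1][j-1]). Filling the table (rows: prefixes of 'tfbec', columns: prefixes of 'tfbelct'):
     ε  t  f  b  e  l  c  t
  ε  0  1  2  3  4  5  6  7
  t  1  0  1  2  3  4  5  6
  f  2  1  0  1  2  3  4  5
  b  3  2  1  0  1  2  3  4
  e  4  3  2  1  0  1  2  3
  c  5  4  3  2  1  1  1  2
The bottom-right entry gives D[5][7] = 2, so no sequence of fewer than 2 edits works. Backtracking through the table gives one optimal edit sequence (2 edits):
  tfbec → tfbelc (ins l @5)
  tfbelc → tfbelct (ins t @7)
Edit distance = 2.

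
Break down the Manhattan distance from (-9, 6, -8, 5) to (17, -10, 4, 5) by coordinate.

Σ|x_i - y_i| = |-9 - 17| + |6 - (-10)| + |-8 - 4| + |5 - 5| = 26 + 16 + 12 + 0 = 54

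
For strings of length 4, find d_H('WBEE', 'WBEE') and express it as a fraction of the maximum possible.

Differing positions: none. Hamming distance = 0. The maximum possible Hamming distance for length-4 strings is 4, so d_H/4 = 0/4 = 0.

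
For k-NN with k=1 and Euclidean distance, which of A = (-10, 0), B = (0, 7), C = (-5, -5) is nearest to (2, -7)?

Distances: d(A) ≈ 13.8924, d(B) ≈ 14.1421, d(C) ≈ 7.2801. Nearest: C = (-5, -5) with distance 7.2801.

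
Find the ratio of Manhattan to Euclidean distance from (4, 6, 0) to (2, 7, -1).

L1 = |4 - 2| + |6 - 7| + |0 - (-1)| = 2 + 1 + 1 = 4
L2 = √(2² + 1² + 1²) = √6 ≈ 2.4495
L1 ≥ L2 always (equality iff movement is along one axis); L1 > L2 here.
Ratio L1/L2 = 4/√6 ≈ 1.633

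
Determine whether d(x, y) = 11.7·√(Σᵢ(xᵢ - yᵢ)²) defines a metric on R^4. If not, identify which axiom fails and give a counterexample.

Yes. The L2 (Euclidean) norm induces a metric on R^4, and multiplying a metric by a positive constant 11.7 > 0 preserves all four axioms: non-negativity (11.7·||x-y|| ≥ 0), identity (11.7·||x-y|| = 0 ⟺ ||x-y|| = 0 ⟺ x = y), symmetry (||x-y|| = ||y-x||), and the triangle inequality (11.7·||x-z|| ≤ 11.7·||x-y|| + 11.7·||y-z||). So d is a metric.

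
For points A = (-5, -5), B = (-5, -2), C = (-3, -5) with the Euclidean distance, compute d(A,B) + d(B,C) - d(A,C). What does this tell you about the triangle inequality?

d(A,B) = √(0² + 3²) = √9 = 3, d(B,C) = √(2² + 3²) = √13 ≈ 3.6056, d(A,C) = √(2² + 0²) = √4 = 2.
d(A,B) + d(B,C) - d(A,C) = 3 + 3.6056 - 2 = 6.6056 - 2 = 4.6056 (to 4 decimal places). This is ≥ 0, so the triangle inequality holds for these points.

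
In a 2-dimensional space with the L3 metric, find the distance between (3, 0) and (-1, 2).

(Σ|x_i - y_i|^3)^(1/3) = (|3 - (-1)|^3 + |0 - 2|^3)^(1/3)
= (4^3 + 2^3)^(1/3) = (64 + 8)^(1/3) = (72)^(1/3) ≈ 4.1602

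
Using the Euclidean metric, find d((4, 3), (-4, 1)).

√(Σ(x_i - y_i)²) = √((4 - (-4))² + (3 - 1)²)
= √(8² + 2²) = √(64 + 4) = √68 ≈ 8.2462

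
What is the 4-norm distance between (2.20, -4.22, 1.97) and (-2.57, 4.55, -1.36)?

(Σ|x_i - y_i|^4)^(1/4) = (|2.2 - (-2.57)|^4 + |-4.22 - 4.55|^4 + |1.97 - (-1.36)|^4)^(1/4)
= (4.77^4 + 8.77^4 + 3.33^4)^(1/4) ≈ (517.6945 + 5915.5942 + 122.9637)^(1/4) = (6556.2524)^(1/4) ≈ 8.9984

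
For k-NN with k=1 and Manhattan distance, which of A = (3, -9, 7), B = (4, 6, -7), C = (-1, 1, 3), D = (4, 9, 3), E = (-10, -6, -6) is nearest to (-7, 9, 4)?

Distances: d(A) = 31, d(B) = 25, d(C) = 15, d(D) = 12, d(E) = 28. Nearest: D = (4, 9, 3) with distance 12.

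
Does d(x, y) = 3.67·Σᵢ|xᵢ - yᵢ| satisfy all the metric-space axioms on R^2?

Yes. The L1 (Manhattan) norm induces a metric on R^2, and multiplying a metric by a positive constant 3.67 > 0 preserves all four axioms: non-negativity (3.67·||x-y|| ≥ 0), identity (3.67·||x-y|| = 0 ⟺ ||x-y|| = 0 ⟺ x = y), symmetry (||x-y|| = ||y-x||), and the triangle inequality (3.67·||x-z|| ≤ 3.67·||x-y|| + 3.67·||y-z||). So d is a metric.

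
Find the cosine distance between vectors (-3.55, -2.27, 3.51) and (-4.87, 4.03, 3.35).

With u = (-3.55, -2.27, 3.51), v = (-4.87, 4.03, 3.35):
u·v = (-3.55)·(-4.87) + (-2.27)·4.03 + 3.51·3.35 = 17.2885 + (-9.1481) + 11.7585 = 19.8989.
|u| = √((-3.55)² + (-2.27)² + 3.51²) = √(12.6025 + 5.1529 + 12.3201) = √30.0755, |v| = √((-4.87)² + 4.03² + 3.35²) = √(23.7169 + 16.2409 + 11.2225) = √51.1803.
cos θ = (u·v)/(|u||v|) = 19.8989/(√30.0755·√51.1803) ≈ 0.5072
Cosine distance = 1 - cos θ ≈ 1 - 0.5072 = 0.4928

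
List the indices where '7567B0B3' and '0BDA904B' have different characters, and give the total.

Differing positions: 1, 2, 3, 4, 5, 7, 8. Hamming distance = 7.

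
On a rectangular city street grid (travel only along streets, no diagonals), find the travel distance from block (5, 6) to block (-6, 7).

Σ|x_i - y_i| = |5 - (-6)| + |6 - 7| = 11 + 1 = 12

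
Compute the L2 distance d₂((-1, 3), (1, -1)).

√(Σ(x_i - y_i)²) = √((-1 - 1)² + (3 - (-1))²)
= √((-2)² + 4²) = √(4 + 16) = √20 ≈ 4.4721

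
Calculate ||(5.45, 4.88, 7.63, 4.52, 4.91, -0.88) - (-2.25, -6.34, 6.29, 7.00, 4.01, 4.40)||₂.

√(Σ(x_i - y_i)²) = √((5.45 - (-2.25))² + (4.88 - (-6.34))² + (7.63 - 6.29)² + (4.52 - 7)² + (4.91 - 4.01)² + (-0.88 - 4.4)²)
= √(7.7² + 11.22² + 1.34² + (-2.48)² + 0.9² + (-5.28)²) = √(59.29 + 125.8884 + 1.7956 + 6.1504 + 0.81 + 27.8784) = √221.8128 ≈ 14.8934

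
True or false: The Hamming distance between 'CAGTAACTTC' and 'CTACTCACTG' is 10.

Differing positions: 2, 3, 4, 5, 6, 7, 8, 10. Hamming distance = 8, so the claim that d_H = 10 is false.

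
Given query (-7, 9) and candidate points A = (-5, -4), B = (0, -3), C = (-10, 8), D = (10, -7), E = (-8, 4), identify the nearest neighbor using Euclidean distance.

Distances: d(A) ≈ 13.1529, d(B) ≈ 13.8924, d(C) ≈ 3.1623, d(D) ≈ 23.3452, d(E) ≈ 5.099. Nearest: C = (-10, 8) with distance 3.1623.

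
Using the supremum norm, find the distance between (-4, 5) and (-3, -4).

max(|x_i - y_i|) = max(|-4 - (-3)|, |5 - (-4)|) = max(1, 9) = 9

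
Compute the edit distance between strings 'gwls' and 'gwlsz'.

Let D[i][j] be the edit distance between the first i characters of 'gwls' and the first j characters of 'gwlsz', with D[i][0] = i, D[0][j] = j, and D[i][j] = D[i-1][j-1] if the characters match, else 1 + min(D[i-1][j], D[i][j-1], D[i-1][j-1]). Filling the table (rows: prefixes of 'gwls', columns: prefixes of 'gwlsz'):
     ε  g  w  l  s  z
  ε  0  1  2  3  4  5
  g  1  0  1  2  3  4
  w  2  1  0  1  2  3
  l  3  2  1  0  1  2
  s  4  3  2  1  0  1
The bottom-right entry gives D[4][5] = 1, so no sequence of fewer than 1 edit works. Backtracking through the table gives one optimal edit sequence (1 edit):
  gwls → gwlsz (ins z @5)
Edit distance = 1.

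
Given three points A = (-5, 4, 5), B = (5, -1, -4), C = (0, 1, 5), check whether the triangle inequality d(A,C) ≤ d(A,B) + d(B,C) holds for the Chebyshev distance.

d(A,B) = max(10, 5, 9) = 10, d(B,C) = max(5, 2, 9) = 9, d(A,C) = max(5, 3, 0) = 5.
d(A,C) = 5 ≤ 10 + 9 = 19. Triangle inequality is satisfied.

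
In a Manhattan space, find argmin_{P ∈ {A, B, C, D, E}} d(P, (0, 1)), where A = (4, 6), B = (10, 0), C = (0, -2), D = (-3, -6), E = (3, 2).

Distances: d(A) = 9, d(B) = 11, d(C) = 3, d(D) = 10, d(E) = 4. Nearest: C = (0, -2) with distance 3.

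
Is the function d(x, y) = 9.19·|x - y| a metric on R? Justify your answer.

Yes. Since |x - y| is a metric on R and 9.19 > 0, the positive scalar multiple 9.19·|x - y| is also a metric: scaling by a positive constant preserves non-negativity, identity (d=0 ⟺ |x-y|=0 ⟺ x=y), symmetry, and the triangle inequality.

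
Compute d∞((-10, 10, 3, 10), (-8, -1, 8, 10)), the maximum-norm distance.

max(|x_i - y_i|) = max(|-10 - (-8)|, |10 - (-1)|, |3 - 8|, |10 - 10|) = max(2, 11, 5, 0) = 11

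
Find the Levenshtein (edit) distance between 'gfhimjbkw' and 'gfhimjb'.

Let D[i][j] be the edit distance between the first i characters of 'gfhimjbkw' and the first j characters of 'gfhimjb', with D[i][0] = i, D[0][j] = j, and D[i][j] = D[i-1][j-1] if the characters match, else 1 + min(D[i-1][j], D[i][j-1], D[i-1][j-1]). Filling the table (rows: prefixes of 'gfhimjbkw', columns: prefixes of 'gfhimjb'):
     ε  g  f  h  i  m  j  b
  ε  0  1  2  3  4  5  6  7
  g  1  0  1  2  3  4  5  6
  f  2  1  0  1  2  3  4  5
  h  3  2  1  0  1  2  3  4
  i  4  3  2  1  0  1  2  3
  m  5  4  3  2  1  0  1  2
  j  6  5  4  3  2  1  0  1
  b  7  6  5  4  3  2  1  0
  k  8  7  6  5  4  3  2  1
  w  9  8  7  6  5  4  3  2
The bottom-right entry gives D[9][7] = 2, so no sequence of fewer than 2 edits works. Backtracking through the table gives one optimal edit sequence (2 edits):
  gfhimjbkw → gfhimjbw (del k @8)
  gfhimjbw → gfhimjb (del w @8)
Edit distance = 2.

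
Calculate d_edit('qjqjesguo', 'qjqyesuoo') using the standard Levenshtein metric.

Let D[i][j] be the edit distance between the first i characters of 'qjqjesguo' and the first j characters of 'qjqyesuoo', with D[i][0] = i, D[0][j] = j, and D[i][j] = D[i-1][j-1] if the characters match, else 1 + min(D[i-1][j], D[i][j-1], D[i-1][j-1]). Filling the table (rows: prefixes of 'qjqjesguo', columns: prefixes of 'qjqyesuoo'):
     ε  q  j  q  y  e  s  u  o  o
  ε  0  1  2  3  4  5  6  7  8  9
  q  1  0  1  2  3  4  5  6  7  8
  j  2  1  0  1  2  3  4  5  6  7
  q  3  2  1  0  1  2  3  4  5  6
  j  4  3  2  1  1  2  3  4  5  6
  e  5  4  3  2  2  1  2  3  4  5
  s  6  5  4  3  3  2  1  2  3  4
  g  7  6  5  4  4  3  2  2  3  4
  u  8  7  6  5  5  4  3  2  3  4
  o  9  8  7  6  6  5  4  3  2  3
The bottom-right entry gives D[9][9] = 3, so no sequence of fewer than 3 edits works. Backtracking through the table gives one optimal edit sequence (3 edits):
  qjqjesguo → qjqyesguo (sub j→y @4)
  qjqyesguo → qjqyesuuo (sub g→u @7)
  qjqyesuuo → qjqyesuoo (sub u→o @8)
Edit distance = 3.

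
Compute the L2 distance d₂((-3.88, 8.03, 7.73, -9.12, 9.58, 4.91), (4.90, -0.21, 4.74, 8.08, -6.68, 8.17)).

√(Σ(x_i - y_i)²) = √((-3.88 - 4.9)² + (8.03 - (-0.21))² + (7.73 - 4.74)² + (-9.12 - 8.08)² + (9.58 - (-6.68))² + (4.91 - 8.17)²)
= √((-8.78)² + 8.24² + 2.99² + (-17.2)² + 16.26² + (-3.26)²) = √(77.0884 + 67.8976 + 8.9401 + 295.84 + 264.3876 + 10.6276) = √724.7813 ≈ 26.9218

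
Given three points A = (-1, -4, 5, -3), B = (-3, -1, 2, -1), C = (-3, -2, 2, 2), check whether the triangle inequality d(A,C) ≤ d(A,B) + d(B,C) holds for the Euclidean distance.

d(A,B) = √(2² + 3² + 3² + 2²) = √26 ≈ 5.099, d(B,C) = √(0² + 1² + 0² + 3²) = √10 ≈ 3.1623, d(A,C) = √(2² + 2² + 3² + 5²) = √42 ≈ 6.4807.
d(A,C) ≈ 6.4807 ≤ 5.099 + 3.1623 = 8.2613. Triangle inequality is satisfied.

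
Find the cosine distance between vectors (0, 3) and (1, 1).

With u = (0, 3), v = (1, 1):
u·v = 0·1 + 3·1 = 0 + 3 = 3.
|u| = √(0² + 3²) = √9, |v| = √(1² + 1²) = √2, so |u||v| = √(9·2) = √18.
cos θ = (u·v)/(|u||v|) = 3/√18 ≈ 0.7071
Cosine distance = 1 - cos θ ≈ 1 - 0.7071 = 0.2929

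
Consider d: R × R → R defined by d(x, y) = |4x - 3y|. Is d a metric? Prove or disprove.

No. d fails symmetry: d(4, 8) = |4·4 - 3·8| = |-8| = 8, but d(8, 4) = |4·8 - 3·4| = |20| = 20. Since 8 ≠ 20, d(x,y) ≠ d(y,x) in general.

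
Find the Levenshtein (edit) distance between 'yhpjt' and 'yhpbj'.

Let D[i][j] be the edit distance between the first i characters of 'yhpjt' and the first j characters of 'yhpbj', with D[i][0] = i, D[0][j] = j, and D[i][j] = D[i-1][j-1] if the characters match, else 1 + min(D[i-1][j], D[i][j-1], D[i-1][j-1]). Filling the table (rows: prefixes of 'yhpjt', columns: prefixes of 'yhpbj'):
     ε  y  h  p  b  j
  ε  0  1  2  3  4  5
  y  1  0  1  2  3  4
  h  2  1  0  1  2  3
  p  3  2  1  0  1  2
  j  4  3  2  1  1  1
  t  5  4  3  2  2  2
The bottom-right entry gives D[5][5] = 2, so no sequence of fewer than 2 edits works. Backtracking through the table gives one optimal edit sequence (2 edits):
  yhpjt → yhpbt (sub j→b @4)
  yhpbt → yhpbj (sub t→j @5)
Edit distance = 2.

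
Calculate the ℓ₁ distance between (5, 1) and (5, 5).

Σ|x_i - y_i| = |5 - 5| + |1 - 5| = 0 + 4 = 4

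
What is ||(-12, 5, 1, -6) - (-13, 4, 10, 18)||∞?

max(|x_i - y_i|) = max(|-12 - (-13)|, |5 - 4|, |1 - 10|, |-6 - 18|) = max(1, 1, 9, 24) = 24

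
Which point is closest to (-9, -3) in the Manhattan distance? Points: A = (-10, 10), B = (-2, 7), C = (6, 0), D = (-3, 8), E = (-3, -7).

Distances: d(A) = 14, d(B) = 17, d(C) = 18, d(D) = 17, d(E) = 10. Nearest: E = (-3, -7) with distance 10.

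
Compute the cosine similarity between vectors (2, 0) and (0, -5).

With u = (2, 0), v = (0, -5):
u·v = 2·0 + 0·(-5) = 0 + 0 = 0.
|u| = √(2² + 0²) = √4, |v| = √(0² + (-5)²) = √25, so |u||v| = √(4·25) = √100 = 10.
cos θ = (u·v)/(|u||v|) = 0/10 = 0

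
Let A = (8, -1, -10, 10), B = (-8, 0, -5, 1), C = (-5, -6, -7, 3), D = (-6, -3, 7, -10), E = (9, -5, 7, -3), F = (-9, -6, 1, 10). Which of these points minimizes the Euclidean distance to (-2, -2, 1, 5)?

Distances: d(A) ≈ 15.7162, d(B) ≈ 9.5917, d(C) ≈ 9.6437, d(D) ≈ 16.6733, d(E) ≈ 15.1658, d(F) ≈ 9.4868. Nearest: F = (-9, -6, 1, 10) with distance 9.4868.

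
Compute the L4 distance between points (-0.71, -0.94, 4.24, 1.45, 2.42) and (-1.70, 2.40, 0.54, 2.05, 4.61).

(Σ|x_i - y_i|^4)^(1/4) = (|-0.71 - (-1.7)|^4 + |-0.94 - 2.4|^4 + |4.24 - 0.54|^4 + |1.45 - 2.05|^4 + |2.42 - 4.61|^4)^(1/4)
= (0.99^4 + 3.34^4 + 3.7^4 + 0.6^4 + 2.19^4)^(1/4) ≈ (0.9606 + 124.4474 + 187.4161 + 0.1296 + 23.0026)^(1/4) = (335.9563)^(1/4) ≈ 4.2813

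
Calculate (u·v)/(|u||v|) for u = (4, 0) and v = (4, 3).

With u = (4, 0), v = (4, 3):
u·v = 4·4 + 0·3 = 16 + 0 = 16.
|u| = √(4² + 0²) = √16, |v| = √(4² + 3²) = √25, so |u||v| = √(16·25) = √400 = 20.
cos θ = (u·v)/(|u||v|) = 16/20 = 0.8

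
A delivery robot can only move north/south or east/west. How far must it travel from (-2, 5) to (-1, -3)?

Σ|x_i - y_i| = |-2 - (-1)| + |5 - (-3)| = 1 + 8 = 9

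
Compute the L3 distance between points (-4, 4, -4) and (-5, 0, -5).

(Σ|x_i - y_i|^3)^(1/3) = (|-4 - (-5)|^3 + |4 - 0|^3 + |-4 - (-5)|^3)^(1/3)
= (1^3 + 4^3 + 1^3)^(1/3) = (1 + 64 + 1)^(1/3) = (66)^(1/3) ≈ 4.0412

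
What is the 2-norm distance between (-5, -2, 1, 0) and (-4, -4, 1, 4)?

(Σ|x_i - y_i|^2)^(1/2) = (|-5 - (-4)|^2 + |-2 - (-4)|^2 + |1 - 1|^2 + |0 - 4|^2)^(1/2)
= (1^2 + 2^2 + 0^2 + 4^2)^(1/2) = (1 + 4 + 0 + 16)^(1/2) = (21)^(1/2) ≈ 4.5826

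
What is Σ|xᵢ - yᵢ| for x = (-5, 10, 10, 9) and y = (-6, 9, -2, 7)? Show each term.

Σ|x_i - y_i| = |-5 - (-6)| + |10 - 9| + |10 - (-2)| + |9 - 7| = 1 + 1 + 12 + 2 = 16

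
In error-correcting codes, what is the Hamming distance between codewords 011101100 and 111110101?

Differing positions: 1, 5, 6, 9. Hamming distance = 4.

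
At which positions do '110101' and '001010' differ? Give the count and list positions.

Differing positions: 1, 2, 3, 4, 5, 6. Hamming distance = 6.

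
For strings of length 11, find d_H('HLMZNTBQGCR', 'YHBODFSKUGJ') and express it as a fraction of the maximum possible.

Differing positions: 1, 2, 3, 4, 5, 6, 7, 8, 9, 10, 11. Hamming distance = 11. The maximum possible Hamming distance for length-11 strings is 11, so d_H/11 = 11/11 = 1.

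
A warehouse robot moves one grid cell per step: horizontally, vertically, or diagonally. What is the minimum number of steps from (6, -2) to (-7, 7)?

max(|x_i - y_i|) = max(|6 - (-7)|, |-2 - 7|) = max(13, 9) = 13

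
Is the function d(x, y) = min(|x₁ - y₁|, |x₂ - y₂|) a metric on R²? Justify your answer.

No. d fails identity of indiscernibles: take x = (2, 0) and y = (2, 7). Then d(x,y) = min(|2 - 2|, |0 - 7|) = min(0, 7) = 0, yet x ≠ y.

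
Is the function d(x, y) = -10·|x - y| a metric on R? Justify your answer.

No. With c = -10 < 0, d fails non-negativity: d(8, 12) = -10·|8 - 12| = -10·4 = -40 < 0.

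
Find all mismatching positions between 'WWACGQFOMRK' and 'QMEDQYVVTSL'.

Differing positions: 1, 2, 3, 4, 5, 6, 7, 8, 9, 10, 11. Hamming distance = 11.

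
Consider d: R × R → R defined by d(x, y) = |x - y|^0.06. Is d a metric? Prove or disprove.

Yes. With 0 < p = 0.06 ≤ 1, d(x,y) = |x-y|^0.06 is a metric on R. Non-negativity and symmetry are immediate; |x-y|^0.06 = 0 ⟺ |x-y| = 0 ⟺ x = y. For the triangle inequality, the function t ↦ t^0.06 is subadditive on [0,∞) when p ≤ 1, so |x-z|^0.06 ≤ (|x-y| + |y-z|)^0.06 ≤ |x-y|^0.06 + |y-z|^0.06.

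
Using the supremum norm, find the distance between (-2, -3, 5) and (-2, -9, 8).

max(|x_i - y_i|) = max(|-2 - (-2)|, |-3 - (-9)|, |5 - 8|) = max(0, 6, 3) = 6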